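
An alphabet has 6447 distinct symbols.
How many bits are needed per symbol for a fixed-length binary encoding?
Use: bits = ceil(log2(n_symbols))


log2(6447) = 12.6544
Bracket: 2^12 = 4096 < 6447 <= 2^13 = 8192
So ceil(log2(6447)) = 13

bits = ceil(log2(6447)) = ceil(12.6544) = 13 bits


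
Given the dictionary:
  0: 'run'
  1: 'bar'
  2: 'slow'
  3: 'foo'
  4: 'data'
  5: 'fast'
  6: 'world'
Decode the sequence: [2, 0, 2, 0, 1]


Look up each index in the dictionary:
  2 -> 'slow'
  0 -> 'run'
  2 -> 'slow'
  0 -> 'run'
  1 -> 'bar'

Decoded: "slow run slow run bar"


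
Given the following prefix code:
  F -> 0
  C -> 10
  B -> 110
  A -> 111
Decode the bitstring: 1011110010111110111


Decoding step by step:
Bits 10 -> C
Bits 111 -> A
Bits 10 -> C
Bits 0 -> F
Bits 10 -> C
Bits 111 -> A
Bits 110 -> B
Bits 111 -> A


Decoded message: CACFCABA


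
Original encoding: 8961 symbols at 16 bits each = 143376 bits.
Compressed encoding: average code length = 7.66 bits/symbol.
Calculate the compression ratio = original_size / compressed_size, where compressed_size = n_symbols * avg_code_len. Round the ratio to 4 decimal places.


original_size = n_symbols * orig_bits = 8961 * 16 = 143376 bits
compressed_size = n_symbols * avg_code_len = 8961 * 7.66 = 68641.26 bits
ratio = original_size / compressed_size = 143376 / 68641.26 = 2.0888

Compression ratio = 2.0888


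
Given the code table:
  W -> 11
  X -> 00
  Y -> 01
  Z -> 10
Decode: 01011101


Decoding:
01 -> Y
01 -> Y
11 -> W
01 -> Y


Result: YYWY


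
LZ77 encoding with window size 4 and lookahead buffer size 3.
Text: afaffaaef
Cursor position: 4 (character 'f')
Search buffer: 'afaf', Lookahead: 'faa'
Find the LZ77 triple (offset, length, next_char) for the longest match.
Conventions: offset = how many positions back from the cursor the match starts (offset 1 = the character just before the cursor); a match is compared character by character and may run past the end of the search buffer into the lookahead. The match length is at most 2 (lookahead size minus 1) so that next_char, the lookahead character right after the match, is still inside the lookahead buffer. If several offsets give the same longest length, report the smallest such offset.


Try each offset into the search buffer:
  offset=1 (pos 3, char 'f'): match length 1
  offset=2 (pos 2, char 'a'): match length 0
  offset=3 (pos 1, char 'f'): match length 2
  offset=4 (pos 0, char 'a'): match length 0
Longest match has length 2 at offset 3.
next_char = character at position 4 + 2 = 6 -> 'a'

Best match: offset=3, length=2 (matching 'fa' starting at position 1)
LZ77 triple: (3, 2, 'a')


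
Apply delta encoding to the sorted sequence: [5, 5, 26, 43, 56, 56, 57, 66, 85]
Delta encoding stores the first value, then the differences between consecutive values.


First value: 5
Deltas:
  5 - 5 = 0
  26 - 5 = 21
  43 - 26 = 17
  56 - 43 = 13
  56 - 56 = 0
  57 - 56 = 1
  66 - 57 = 9
  85 - 66 = 19


Delta encoded: [5, 0, 21, 17, 13, 0, 1, 9, 19]


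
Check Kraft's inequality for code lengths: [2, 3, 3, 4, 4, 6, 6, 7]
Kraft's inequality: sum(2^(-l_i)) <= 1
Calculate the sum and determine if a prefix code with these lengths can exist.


Sum = 2^(-2) + 2^(-3) + 2^(-3) + 2^(-4) + 2^(-4) + 2^(-6) + 2^(-6) + 2^(-7)
    = 0.25 + 0.125 + 0.125 + 0.0625 + 0.0625 + 0.015625 + 0.015625 + 0.0078125
    = 85/128 = 0.6640625
Since 0.6640625 <= 1, Kraft's inequality IS satisfied.
A prefix code with these lengths CAN exist.

Kraft sum = 0.6640625. Satisfied.


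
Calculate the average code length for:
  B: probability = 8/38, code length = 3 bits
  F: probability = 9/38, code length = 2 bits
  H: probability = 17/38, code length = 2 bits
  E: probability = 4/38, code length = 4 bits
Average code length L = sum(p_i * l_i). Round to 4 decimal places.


Weighted contributions p_i * l_i:
  B: (8/38) * 3 = 24/38
  F: (9/38) * 2 = 18/38
  H: (17/38) * 2 = 34/38
  E: (4/38) * 4 = 16/38
Sum = (24 + 18 + 34 + 16)/38 = 92/38

L = 92/38 = 2.4211 bits/symbol


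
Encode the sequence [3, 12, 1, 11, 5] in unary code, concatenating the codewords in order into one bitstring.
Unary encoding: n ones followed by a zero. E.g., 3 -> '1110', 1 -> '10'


Encode each number as n ones followed by a terminating 0:
  3 -> 1110 (4 bits)
  12 -> 1111111111110 (13 bits)
  1 -> 10 (2 bits)
  11 -> 111111111110 (12 bits)
  5 -> 111110 (6 bits)
Total length = 4 + 13 + 2 + 12 + 6 = 37 bits.

Unary([3, 12, 1, 11, 5]) = 1110111111111111010111111111110111110 (37 bits)


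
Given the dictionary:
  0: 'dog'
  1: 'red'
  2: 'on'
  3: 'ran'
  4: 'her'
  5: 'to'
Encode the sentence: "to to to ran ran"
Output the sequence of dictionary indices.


Look up each word in the dictionary:
  'to' -> 5
  'to' -> 5
  'to' -> 5
  'ran' -> 3
  'ran' -> 3

Encoded: [5, 5, 5, 3, 3]


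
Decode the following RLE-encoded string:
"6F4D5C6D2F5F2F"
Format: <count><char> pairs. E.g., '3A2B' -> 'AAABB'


Expanding each <count><char> pair:
  6F -> 'FFFFFF'
  4D -> 'DDDD'
  5C -> 'CCCCC'
  6D -> 'DDDDDD'
  2F -> 'FF'
  5F -> 'FFFFF'
  2F -> 'FF'

Decoded = FFFFFFDDDDCCCCCDDDDDDFFFFFFFFF


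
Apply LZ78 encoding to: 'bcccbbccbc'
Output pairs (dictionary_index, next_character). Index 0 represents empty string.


LZ78 encoding steps:
Dictionary: {0: ''}
Step 1: w='' (idx 0), next='b' -> output (0, 'b'), add 'b' as idx 1
Step 2: w='' (idx 0), next='c' -> output (0, 'c'), add 'c' as idx 2
Step 3: w='c' (idx 2), next='c' -> output (2, 'c'), add 'cc' as idx 3
Step 4: w='b' (idx 1), next='b' -> output (1, 'b'), add 'bb' as idx 4
Step 5: w='cc' (idx 3), next='b' -> output (3, 'b'), add 'ccb' as idx 5
Step 6: w='c' (idx 2), end of input -> output (2, '')


Encoded: [(0, 'b'), (0, 'c'), (2, 'c'), (1, 'b'), (3, 'b'), (2, '')]


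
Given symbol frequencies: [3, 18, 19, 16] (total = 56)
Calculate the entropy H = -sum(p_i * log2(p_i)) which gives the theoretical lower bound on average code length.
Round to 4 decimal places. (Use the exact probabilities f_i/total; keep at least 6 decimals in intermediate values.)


Per-symbol terms -p_i * log2(p_i) with p_i = f_i/56:
  p = 3/56 = 0.053571: log2(p) = -4.222392, -p*log2(p) = 0.226200
  p = 18/56 = 0.321429: log2(p) = -1.637430, -p*log2(p) = 0.526317
  p = 19/56 = 0.339286: log2(p) = -1.559427, -p*log2(p) = 0.529091
  p = 16/56 = 0.285714: log2(p) = -1.807355, -p*log2(p) = 0.516387
H = 0.226200 + 0.526317 + 0.529091 + 0.516387 = 1.797995

H = 1.798 bits/symbol


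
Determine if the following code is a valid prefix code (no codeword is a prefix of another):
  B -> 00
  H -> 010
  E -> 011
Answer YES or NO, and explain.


Checking each pair (does one codeword prefix another?):
  B='00' vs H='010': no prefix
  B='00' vs E='011': no prefix
  H='010' vs B='00': no prefix
  H='010' vs E='011': no prefix
  E='011' vs B='00': no prefix
  E='011' vs H='010': no prefix
No violation found over all pairs.

YES -- this is a valid prefix code. No codeword is a prefix of any other codeword.


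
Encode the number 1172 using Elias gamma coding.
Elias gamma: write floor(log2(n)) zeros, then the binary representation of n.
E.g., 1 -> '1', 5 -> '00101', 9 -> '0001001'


num_bits = floor(log2(1172)) + 1 = 11
leading_zeros = num_bits - 1 = 10
binary(1172) = 10010010100

Elias gamma(1172) = '0000000000' + '10010010100' = 000000000010010010100 (21 bits)


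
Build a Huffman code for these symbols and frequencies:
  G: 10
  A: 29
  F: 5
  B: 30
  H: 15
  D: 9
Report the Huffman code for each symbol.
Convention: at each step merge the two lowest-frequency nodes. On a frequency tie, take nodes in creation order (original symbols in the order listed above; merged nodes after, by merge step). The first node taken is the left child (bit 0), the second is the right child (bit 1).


Huffman tree construction:
Step 1: Merge F(5) + D(9) = 14
Step 2: Merge G(10) + (F+D)(14) = 24
Step 3: Merge H(15) + (G+(F+D))(24) = 39
Step 4: Merge A(29) + B(30) = 59
Step 5: Merge (H+(G+(F+D)))(39) + (A+B)(59) = 98
Read each symbol's code off the tree from the root (left child = 0, right child = 1).

Codes:
  G: 010 (length 3)
  A: 10 (length 2)
  F: 0110 (length 4)
  B: 11 (length 2)
  H: 00 (length 2)
  D: 0111 (length 4)
Average code length: 234/98 = 2.3878 bits/symbol


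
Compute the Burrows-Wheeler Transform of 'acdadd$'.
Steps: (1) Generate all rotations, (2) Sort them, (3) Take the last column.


Rotations (sorted):
  0: $acdadd -> last char: d
  1: acdadd$ -> last char: $
  2: add$acd -> last char: d
  3: cdadd$a -> last char: a
  4: d$acdad -> last char: d
  5: dadd$ac -> last char: c
  6: dd$acda -> last char: a


BWT = d$dadca


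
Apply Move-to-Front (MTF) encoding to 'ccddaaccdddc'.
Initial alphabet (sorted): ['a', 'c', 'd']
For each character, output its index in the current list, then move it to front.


MTF encoding:
'c': index 1 in ['a', 'c', 'd'] -> ['c', 'a', 'd']
'c': index 0 in ['c', 'a', 'd'] -> ['c', 'a', 'd']
'd': index 2 in ['c', 'a', 'd'] -> ['d', 'c', 'a']
'd': index 0 in ['d', 'c', 'a'] -> ['d', 'c', 'a']
'a': index 2 in ['d', 'c', 'a'] -> ['a', 'd', 'c']
'a': index 0 in ['a', 'd', 'c'] -> ['a', 'd', 'c']
'c': index 2 in ['a', 'd', 'c'] -> ['c', 'a', 'd']
'c': index 0 in ['c', 'a', 'd'] -> ['c', 'a', 'd']
'd': index 2 in ['c', 'a', 'd'] -> ['d', 'c', 'a']
'd': index 0 in ['d', 'c', 'a'] -> ['d', 'c', 'a']
'd': index 0 in ['d', 'c', 'a'] -> ['d', 'c', 'a']
'c': index 1 in ['d', 'c', 'a'] -> ['c', 'd', 'a']


Output: [1, 0, 2, 0, 2, 0, 2, 0, 2, 0, 0, 1]


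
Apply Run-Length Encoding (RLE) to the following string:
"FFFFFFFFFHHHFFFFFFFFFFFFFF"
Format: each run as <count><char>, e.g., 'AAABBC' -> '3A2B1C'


Scanning runs left to right:
  i=0: run of 'F' x 9 -> '9F'
  i=9: run of 'H' x 3 -> '3H'
  i=12: run of 'F' x 14 -> '14F'

RLE = 9F3H14F


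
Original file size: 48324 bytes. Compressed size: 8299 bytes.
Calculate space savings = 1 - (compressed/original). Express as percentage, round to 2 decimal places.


ratio = compressed/original = 8299/48324 = 0.171737
savings = 1 - ratio = 1 - 0.171737 = 0.828263
as a percentage: 0.828263 * 100 = 82.83%

Space savings = 1 - 8299/48324 = 82.83%


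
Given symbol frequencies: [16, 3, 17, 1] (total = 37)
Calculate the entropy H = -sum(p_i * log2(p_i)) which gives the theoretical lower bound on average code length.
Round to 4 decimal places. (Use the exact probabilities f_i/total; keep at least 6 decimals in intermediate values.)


Per-symbol terms -p_i * log2(p_i) with p_i = f_i/37:
  p = 16/37 = 0.432432: log2(p) = -1.209453, -p*log2(p) = 0.523007
  p = 3/37 = 0.081081: log2(p) = -3.624491, -p*log2(p) = 0.293878
  p = 17/37 = 0.459459: log2(p) = -1.121991, -p*log2(p) = 0.515509
  p = 1/37 = 0.027027: log2(p) = -5.209453, -p*log2(p) = 0.140796
H = 0.523007 + 0.293878 + 0.515509 + 0.140796 = 1.473190

H = 1.4732 bits/symbol


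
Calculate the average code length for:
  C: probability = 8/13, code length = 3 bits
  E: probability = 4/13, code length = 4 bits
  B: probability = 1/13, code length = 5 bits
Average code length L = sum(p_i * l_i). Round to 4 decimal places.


Weighted contributions p_i * l_i:
  C: (8/13) * 3 = 24/13
  E: (4/13) * 4 = 16/13
  B: (1/13) * 5 = 5/13
Sum = (24 + 16 + 5)/13 = 45/13

L = 45/13 = 3.4615 bits/symbol


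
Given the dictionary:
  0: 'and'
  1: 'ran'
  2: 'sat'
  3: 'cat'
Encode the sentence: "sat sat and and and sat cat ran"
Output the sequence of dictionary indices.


Look up each word in the dictionary:
  'sat' -> 2
  'sat' -> 2
  'and' -> 0
  'and' -> 0
  'and' -> 0
  'sat' -> 2
  'cat' -> 3
  'ran' -> 1

Encoded: [2, 2, 0, 0, 0, 2, 3, 1]


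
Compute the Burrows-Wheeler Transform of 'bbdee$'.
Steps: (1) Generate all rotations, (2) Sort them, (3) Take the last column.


Rotations (sorted):
  0: $bbdee -> last char: e
  1: bbdee$ -> last char: $
  2: bdee$b -> last char: b
  3: dee$bb -> last char: b
  4: e$bbde -> last char: e
  5: ee$bbd -> last char: d


BWT = e$bbed


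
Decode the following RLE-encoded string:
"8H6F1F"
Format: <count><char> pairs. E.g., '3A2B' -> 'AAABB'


Expanding each <count><char> pair:
  8H -> 'HHHHHHHH'
  6F -> 'FFFFFF'
  1F -> 'F'

Decoded = HHHHHHHHFFFFFFF


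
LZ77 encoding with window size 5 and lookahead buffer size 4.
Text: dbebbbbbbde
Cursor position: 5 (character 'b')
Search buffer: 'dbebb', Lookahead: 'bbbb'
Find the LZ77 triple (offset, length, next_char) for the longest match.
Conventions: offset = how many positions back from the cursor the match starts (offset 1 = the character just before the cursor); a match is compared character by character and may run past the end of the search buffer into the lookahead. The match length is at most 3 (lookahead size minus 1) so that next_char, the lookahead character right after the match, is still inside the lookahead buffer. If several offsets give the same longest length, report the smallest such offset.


Try each offset into the search buffer:
  offset=1 (pos 4, char 'b'): match length 3
  offset=2 (pos 3, char 'b'): match length 3
  offset=3 (pos 2, char 'e'): match length 0
  offset=4 (pos 1, char 'b'): match length 1
  offset=5 (pos 0, char 'd'): match length 0
Longest match has length 3, found at offsets 1, 2; take the smallest, offset 1.
next_char = character at position 5 + 3 = 8 -> 'b'

Best match: offset=1, length=3 (matching 'bbb' starting at position 4)
LZ77 triple: (1, 3, 'b')


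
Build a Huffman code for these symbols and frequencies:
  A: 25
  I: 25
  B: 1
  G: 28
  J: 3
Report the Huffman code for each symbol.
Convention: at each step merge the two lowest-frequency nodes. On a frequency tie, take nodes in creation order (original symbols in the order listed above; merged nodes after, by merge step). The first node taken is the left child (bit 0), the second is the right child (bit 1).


Huffman tree construction:
Step 1: Merge B(1) + J(3) = 4
Step 2: Merge (B+J)(4) + A(25) = 29
Step 3: Merge I(25) + G(28) = 53
Step 4: Merge ((B+J)+A)(29) + (I+G)(53) = 82
Read each symbol's code off the tree from the root (left child = 0, right child = 1).

Codes:
  A: 01 (length 2)
  I: 10 (length 2)
  B: 000 (length 3)
  G: 11 (length 2)
  J: 001 (length 3)
Average code length: 168/82 = 2.0488 bits/symbol


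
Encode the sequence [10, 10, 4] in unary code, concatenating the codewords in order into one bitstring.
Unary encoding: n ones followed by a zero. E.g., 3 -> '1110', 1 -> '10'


Encode each number as n ones followed by a terminating 0:
  10 -> 11111111110 (11 bits)
  10 -> 11111111110 (11 bits)
  4 -> 11110 (5 bits)
Total length = 11 + 11 + 5 = 27 bits.

Unary([10, 10, 4]) = 111111111101111111111011110 (27 bits)


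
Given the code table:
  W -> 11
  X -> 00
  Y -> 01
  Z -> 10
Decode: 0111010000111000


Decoding:
01 -> Y
11 -> W
01 -> Y
00 -> X
00 -> X
11 -> W
10 -> Z
00 -> X


Result: YWYXXWZX


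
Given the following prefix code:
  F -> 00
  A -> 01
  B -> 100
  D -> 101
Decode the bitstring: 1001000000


Decoding step by step:
Bits 100 -> B
Bits 100 -> B
Bits 00 -> F
Bits 00 -> F


Decoded message: BBFF


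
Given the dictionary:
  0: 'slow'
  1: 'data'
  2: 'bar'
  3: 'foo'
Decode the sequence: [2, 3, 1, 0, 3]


Look up each index in the dictionary:
  2 -> 'bar'
  3 -> 'foo'
  1 -> 'data'
  0 -> 'slow'
  3 -> 'foo'

Decoded: "bar foo data slow foo"


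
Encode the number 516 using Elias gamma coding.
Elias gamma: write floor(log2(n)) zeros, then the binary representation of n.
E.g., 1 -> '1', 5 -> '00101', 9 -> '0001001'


num_bits = floor(log2(516)) + 1 = 10
leading_zeros = num_bits - 1 = 9
binary(516) = 1000000100

Elias gamma(516) = '000000000' + '1000000100' = 0000000001000000100 (19 bits)


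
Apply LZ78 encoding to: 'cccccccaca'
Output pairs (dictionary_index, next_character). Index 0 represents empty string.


LZ78 encoding steps:
Dictionary: {0: ''}
Step 1: w='' (idx 0), next='c' -> output (0, 'c'), add 'c' as idx 1
Step 2: w='c' (idx 1), next='c' -> output (1, 'c'), add 'cc' as idx 2
Step 3: w='cc' (idx 2), next='c' -> output (2, 'c'), add 'ccc' as idx 3
Step 4: w='c' (idx 1), next='a' -> output (1, 'a'), add 'ca' as idx 4
Step 5: w='ca' (idx 4), end of input -> output (4, '')


Encoded: [(0, 'c'), (1, 'c'), (2, 'c'), (1, 'a'), (4, '')]


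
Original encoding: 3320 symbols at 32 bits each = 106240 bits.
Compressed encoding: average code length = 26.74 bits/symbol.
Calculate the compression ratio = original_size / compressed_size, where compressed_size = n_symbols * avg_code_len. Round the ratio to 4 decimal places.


original_size = n_symbols * orig_bits = 3320 * 32 = 106240 bits
compressed_size = n_symbols * avg_code_len = 3320 * 26.74 = 88776.8 bits
ratio = original_size / compressed_size = 106240 / 88776.8 = 1.1967

Compression ratio = 1.1967


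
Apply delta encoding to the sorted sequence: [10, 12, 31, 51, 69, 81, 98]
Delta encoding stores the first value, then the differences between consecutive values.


First value: 10
Deltas:
  12 - 10 = 2
  31 - 12 = 19
  51 - 31 = 20
  69 - 51 = 18
  81 - 69 = 12
  98 - 81 = 17


Delta encoded: [10, 2, 19, 20, 18, 12, 17]


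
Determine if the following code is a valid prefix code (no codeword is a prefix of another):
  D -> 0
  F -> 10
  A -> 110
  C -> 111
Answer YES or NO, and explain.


Checking each pair (does one codeword prefix another?):
  D='0' vs F='10': no prefix
  D='0' vs A='110': no prefix
  D='0' vs C='111': no prefix
  F='10' vs D='0': no prefix
  F='10' vs A='110': no prefix
  F='10' vs C='111': no prefix
  A='110' vs D='0': no prefix
  A='110' vs F='10': no prefix
  A='110' vs C='111': no prefix
  C='111' vs D='0': no prefix
  C='111' vs F='10': no prefix
  C='111' vs A='110': no prefix
No violation found over all pairs.

YES -- this is a valid prefix code. No codeword is a prefix of any other codeword.


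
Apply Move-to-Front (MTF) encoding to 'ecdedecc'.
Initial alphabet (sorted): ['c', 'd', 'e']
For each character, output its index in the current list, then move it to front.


MTF encoding:
'e': index 2 in ['c', 'd', 'e'] -> ['e', 'c', 'd']
'c': index 1 in ['e', 'c', 'd'] -> ['c', 'e', 'd']
'd': index 2 in ['c', 'e', 'd'] -> ['d', 'c', 'e']
'e': index 2 in ['d', 'c', 'e'] -> ['e', 'd', 'c']
'd': index 1 in ['e', 'd', 'c'] -> ['d', 'e', 'c']
'e': index 1 in ['d', 'e', 'c'] -> ['e', 'd', 'c']
'c': index 2 in ['e', 'd', 'c'] -> ['c', 'e', 'd']
'c': index 0 in ['c', 'e', 'd'] -> ['c', 'e', 'd']


Output: [2, 1, 2, 2, 1, 1, 2, 0]


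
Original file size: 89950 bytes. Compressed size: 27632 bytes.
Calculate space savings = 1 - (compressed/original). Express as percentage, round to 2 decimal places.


ratio = compressed/original = 27632/89950 = 0.307193
savings = 1 - ratio = 1 - 0.307193 = 0.692807
as a percentage: 0.692807 * 100 = 69.28%

Space savings = 1 - 27632/89950 = 69.28%


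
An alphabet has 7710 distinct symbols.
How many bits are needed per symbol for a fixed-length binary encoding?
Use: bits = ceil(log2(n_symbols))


log2(7710) = 12.9125
Bracket: 2^12 = 4096 < 7710 <= 2^13 = 8192
So ceil(log2(7710)) = 13

bits = ceil(log2(7710)) = ceil(12.9125) = 13 bits


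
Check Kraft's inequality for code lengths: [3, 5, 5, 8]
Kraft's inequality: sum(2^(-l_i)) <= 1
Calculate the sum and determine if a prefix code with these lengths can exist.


Sum = 2^(-3) + 2^(-5) + 2^(-5) + 2^(-8)
    = 0.125 + 0.03125 + 0.03125 + 0.00390625
    = 49/256 = 0.19140625
Since 0.19140625 <= 1, Kraft's inequality IS satisfied.
A prefix code with these lengths CAN exist.

Kraft sum = 0.19140625. Satisfied.


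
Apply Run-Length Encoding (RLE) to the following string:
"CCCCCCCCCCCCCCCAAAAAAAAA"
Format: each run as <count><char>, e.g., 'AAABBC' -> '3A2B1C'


Scanning runs left to right:
  i=0: run of 'C' x 15 -> '15C'
  i=15: run of 'A' x 9 -> '9A'

RLE = 15C9A


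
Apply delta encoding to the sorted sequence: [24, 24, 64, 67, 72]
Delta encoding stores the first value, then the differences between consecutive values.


First value: 24
Deltas:
  24 - 24 = 0
  64 - 24 = 40
  67 - 64 = 3
  72 - 67 = 5


Delta encoded: [24, 0, 40, 3, 5]


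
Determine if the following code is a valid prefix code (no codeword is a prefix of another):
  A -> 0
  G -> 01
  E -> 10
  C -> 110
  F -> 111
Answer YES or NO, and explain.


Checking each pair (does one codeword prefix another?):
  A='0' vs G='01': prefix -- VIOLATION

NO -- this is NOT a valid prefix code. A (0) is a prefix of G (01).


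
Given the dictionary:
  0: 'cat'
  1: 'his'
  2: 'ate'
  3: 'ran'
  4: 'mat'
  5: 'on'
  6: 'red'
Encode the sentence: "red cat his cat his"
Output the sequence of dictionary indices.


Look up each word in the dictionary:
  'red' -> 6
  'cat' -> 0
  'his' -> 1
  'cat' -> 0
  'his' -> 1

Encoded: [6, 0, 1, 0, 1]


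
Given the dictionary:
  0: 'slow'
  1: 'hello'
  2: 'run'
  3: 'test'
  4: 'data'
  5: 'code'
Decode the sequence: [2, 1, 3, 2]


Look up each index in the dictionary:
  2 -> 'run'
  1 -> 'hello'
  3 -> 'test'
  2 -> 'run'

Decoded: "run hello test run"


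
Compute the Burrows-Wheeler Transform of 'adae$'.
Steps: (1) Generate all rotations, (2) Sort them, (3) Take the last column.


Rotations (sorted):
  0: $adae -> last char: e
  1: adae$ -> last char: $
  2: ae$ad -> last char: d
  3: dae$a -> last char: a
  4: e$ada -> last char: a


BWT = e$daa


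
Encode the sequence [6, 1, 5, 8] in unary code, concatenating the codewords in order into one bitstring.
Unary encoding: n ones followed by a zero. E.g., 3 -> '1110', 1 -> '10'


Encode each number as n ones followed by a terminating 0:
  6 -> 1111110 (7 bits)
  1 -> 10 (2 bits)
  5 -> 111110 (6 bits)
  8 -> 111111110 (9 bits)
Total length = 7 + 2 + 6 + 9 = 24 bits.

Unary([6, 1, 5, 8]) = 111111010111110111111110 (24 bits)


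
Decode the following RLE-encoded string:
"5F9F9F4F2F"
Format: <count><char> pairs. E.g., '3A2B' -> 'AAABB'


Expanding each <count><char> pair:
  5F -> 'FFFFF'
  9F -> 'FFFFFFFFF'
  9F -> 'FFFFFFFFF'
  4F -> 'FFFF'
  2F -> 'FF'

Decoded = FFFFFFFFFFFFFFFFFFFFFFFFFFFFF


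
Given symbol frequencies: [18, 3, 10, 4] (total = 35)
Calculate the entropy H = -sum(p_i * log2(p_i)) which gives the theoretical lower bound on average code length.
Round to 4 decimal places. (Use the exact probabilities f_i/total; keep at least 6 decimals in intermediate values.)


Per-symbol terms -p_i * log2(p_i) with p_i = f_i/35:
  p = 18/35 = 0.514286: log2(p) = -0.959358, -p*log2(p) = 0.493384
  p = 3/35 = 0.085714: log2(p) = -3.544321, -p*log2(p) = 0.303799
  p = 10/35 = 0.285714: log2(p) = -1.807355, -p*log2(p) = 0.516387
  p = 4/35 = 0.114286: log2(p) = -3.129283, -p*log2(p) = 0.357632
H = 0.493384 + 0.303799 + 0.516387 + 0.357632 = 1.671202

H = 1.6712 bits/symbol


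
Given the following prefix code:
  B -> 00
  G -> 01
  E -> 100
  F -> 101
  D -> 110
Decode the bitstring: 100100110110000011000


Decoding step by step:
Bits 100 -> E
Bits 100 -> E
Bits 110 -> D
Bits 110 -> D
Bits 00 -> B
Bits 00 -> B
Bits 110 -> D
Bits 00 -> B


Decoded message: EEDDBBDB


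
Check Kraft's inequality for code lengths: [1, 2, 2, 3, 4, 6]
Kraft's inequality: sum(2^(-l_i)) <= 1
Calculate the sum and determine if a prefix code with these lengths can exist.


Sum = 2^(-1) + 2^(-2) + 2^(-2) + 2^(-3) + 2^(-4) + 2^(-6)
    = 0.5 + 0.25 + 0.25 + 0.125 + 0.0625 + 0.015625
    = 77/64 = 1.203125
Since 1.203125 > 1, Kraft's inequality is NOT satisfied.
A prefix code with these lengths CANNOT exist.

Kraft sum = 1.203125. Not satisfied.


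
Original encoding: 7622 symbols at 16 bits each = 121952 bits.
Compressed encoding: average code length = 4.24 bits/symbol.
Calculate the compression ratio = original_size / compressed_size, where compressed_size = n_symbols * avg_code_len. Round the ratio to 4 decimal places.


original_size = n_symbols * orig_bits = 7622 * 16 = 121952 bits
compressed_size = n_symbols * avg_code_len = 7622 * 4.24 = 32317.28 bits
ratio = original_size / compressed_size = 121952 / 32317.28 = 3.7736

Compression ratio = 3.7736


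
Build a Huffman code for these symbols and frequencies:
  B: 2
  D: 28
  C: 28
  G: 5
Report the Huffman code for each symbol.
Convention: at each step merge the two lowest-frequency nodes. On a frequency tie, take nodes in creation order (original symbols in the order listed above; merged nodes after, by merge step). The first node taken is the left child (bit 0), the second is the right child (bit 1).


Huffman tree construction:
Step 1: Merge B(2) + G(5) = 7
Step 2: Merge (B+G)(7) + D(28) = 35
Step 3: Merge C(28) + ((B+G)+D)(35) = 63
Read each symbol's code off the tree from the root (left child = 0, right child = 1).

Codes:
  B: 100 (length 3)
  D: 11 (length 2)
  C: 0 (length 1)
  G: 101 (length 3)
Average code length: 105/63 = 1.6667 bits/symbol


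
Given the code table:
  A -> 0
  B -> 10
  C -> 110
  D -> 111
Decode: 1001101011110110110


Decoding:
10 -> B
0 -> A
110 -> C
10 -> B
111 -> D
10 -> B
110 -> C
110 -> C


Result: BACBDBCC


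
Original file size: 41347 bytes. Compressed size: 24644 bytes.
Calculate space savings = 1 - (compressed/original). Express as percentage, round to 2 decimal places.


ratio = compressed/original = 24644/41347 = 0.596029
savings = 1 - ratio = 1 - 0.596029 = 0.403971
as a percentage: 0.403971 * 100 = 40.4%

Space savings = 1 - 24644/41347 = 40.4%


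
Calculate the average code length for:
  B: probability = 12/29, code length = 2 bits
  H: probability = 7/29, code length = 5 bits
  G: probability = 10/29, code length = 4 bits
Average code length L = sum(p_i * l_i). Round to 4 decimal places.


Weighted contributions p_i * l_i:
  B: (12/29) * 2 = 24/29
  H: (7/29) * 5 = 35/29
  G: (10/29) * 4 = 40/29
Sum = (24 + 35 + 40)/29 = 99/29

L = 99/29 = 3.4138 bits/symbol


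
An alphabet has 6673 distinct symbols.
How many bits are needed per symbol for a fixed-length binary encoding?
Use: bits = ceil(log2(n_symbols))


log2(6673) = 12.7041
Bracket: 2^12 = 4096 < 6673 <= 2^13 = 8192
So ceil(log2(6673)) = 13

bits = ceil(log2(6673)) = ceil(12.7041) = 13 bits


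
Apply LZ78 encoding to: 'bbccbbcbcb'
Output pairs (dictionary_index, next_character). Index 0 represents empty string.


LZ78 encoding steps:
Dictionary: {0: ''}
Step 1: w='' (idx 0), next='b' -> output (0, 'b'), add 'b' as idx 1
Step 2: w='b' (idx 1), next='c' -> output (1, 'c'), add 'bc' as idx 2
Step 3: w='' (idx 0), next='c' -> output (0, 'c'), add 'c' as idx 3
Step 4: w='b' (idx 1), next='b' -> output (1, 'b'), add 'bb' as idx 4
Step 5: w='c' (idx 3), next='b' -> output (3, 'b'), add 'cb' as idx 5
Step 6: w='cb' (idx 5), end of input -> output (5, '')


Encoded: [(0, 'b'), (1, 'c'), (0, 'c'), (1, 'b'), (3, 'b'), (5, '')]


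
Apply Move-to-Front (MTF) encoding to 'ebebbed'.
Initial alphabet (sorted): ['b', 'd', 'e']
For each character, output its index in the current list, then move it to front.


MTF encoding:
'e': index 2 in ['b', 'd', 'e'] -> ['e', 'b', 'd']
'b': index 1 in ['e', 'b', 'd'] -> ['b', 'e', 'd']
'e': index 1 in ['b', 'e', 'd'] -> ['e', 'b', 'd']
'b': index 1 in ['e', 'b', 'd'] -> ['b', 'e', 'd']
'b': index 0 in ['b', 'e', 'd'] -> ['b', 'e', 'd']
'e': index 1 in ['b', 'e', 'd'] -> ['e', 'b', 'd']
'd': index 2 in ['e', 'b', 'd'] -> ['d', 'e', 'b']


Output: [2, 1, 1, 1, 0, 1, 2]


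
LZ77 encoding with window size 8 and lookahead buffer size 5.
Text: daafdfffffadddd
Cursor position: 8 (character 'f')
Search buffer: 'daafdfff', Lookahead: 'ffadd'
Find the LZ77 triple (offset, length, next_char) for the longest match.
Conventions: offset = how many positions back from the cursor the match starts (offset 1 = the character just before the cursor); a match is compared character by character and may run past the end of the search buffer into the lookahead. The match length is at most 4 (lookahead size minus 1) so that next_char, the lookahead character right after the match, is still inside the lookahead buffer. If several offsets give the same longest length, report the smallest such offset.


Try each offset into the search buffer:
  offset=1 (pos 7, char 'f'): match length 2
  offset=2 (pos 6, char 'f'): match length 2
  offset=3 (pos 5, char 'f'): match length 2
  offset=4 (pos 4, char 'd'): match length 0
  offset=5 (pos 3, char 'f'): match length 1
  offset=6 (pos 2, char 'a'): match length 0
  offset=7 (pos 1, char 'a'): match length 0
  offset=8 (pos 0, char 'd'): match length 0
Longest match has length 2, found at offsets 1, 2, 3; take the smallest, offset 1.
next_char = character at position 8 + 2 = 10 -> 'a'

Best match: offset=1, length=2 (matching 'ff' starting at position 7)
LZ77 triple: (1, 2, 'a')


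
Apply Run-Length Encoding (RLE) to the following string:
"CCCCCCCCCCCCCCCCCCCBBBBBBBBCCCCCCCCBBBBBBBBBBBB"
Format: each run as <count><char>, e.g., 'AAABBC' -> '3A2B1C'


Scanning runs left to right:
  i=0: run of 'C' x 19 -> '19C'
  i=19: run of 'B' x 8 -> '8B'
  i=27: run of 'C' x 8 -> '8C'
  i=35: run of 'B' x 12 -> '12B'

RLE = 19C8B8C12B


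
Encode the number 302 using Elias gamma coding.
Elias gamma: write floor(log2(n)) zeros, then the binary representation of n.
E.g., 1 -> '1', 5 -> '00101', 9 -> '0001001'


num_bits = floor(log2(302)) + 1 = 9
leading_zeros = num_bits - 1 = 8
binary(302) = 100101110

Elias gamma(302) = '00000000' + '100101110' = 00000000100101110 (17 bits)


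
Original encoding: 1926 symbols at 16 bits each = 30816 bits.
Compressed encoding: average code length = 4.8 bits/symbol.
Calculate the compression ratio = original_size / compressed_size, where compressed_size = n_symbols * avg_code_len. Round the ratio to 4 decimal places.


original_size = n_symbols * orig_bits = 1926 * 16 = 30816 bits
compressed_size = n_symbols * avg_code_len = 1926 * 4.8 = 9244.8 bits
ratio = original_size / compressed_size = 30816 / 9244.8 = 3.3333

Compression ratio = 3.3333


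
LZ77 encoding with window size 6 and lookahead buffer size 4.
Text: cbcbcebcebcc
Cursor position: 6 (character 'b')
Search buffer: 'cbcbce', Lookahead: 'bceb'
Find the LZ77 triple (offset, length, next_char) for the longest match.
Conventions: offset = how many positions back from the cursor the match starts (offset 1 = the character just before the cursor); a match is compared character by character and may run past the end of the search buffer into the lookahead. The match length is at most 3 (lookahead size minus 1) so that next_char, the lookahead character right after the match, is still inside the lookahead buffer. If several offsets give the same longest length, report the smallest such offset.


Try each offset into the search buffer:
  offset=1 (pos 5, char 'e'): match length 0
  offset=2 (pos 4, char 'c'): match length 0
  offset=3 (pos 3, char 'b'): match length 3
  offset=4 (pos 2, char 'c'): match length 0
  offset=5 (pos 1, char 'b'): match length 2
  offset=6 (pos 0, char 'c'): match length 0
Longest match has length 3 at offset 3.
next_char = character at position 6 + 3 = 9 -> 'b'

Best match: offset=3, length=3 (matching 'bce' starting at position 3)
LZ77 triple: (3, 3, 'b')


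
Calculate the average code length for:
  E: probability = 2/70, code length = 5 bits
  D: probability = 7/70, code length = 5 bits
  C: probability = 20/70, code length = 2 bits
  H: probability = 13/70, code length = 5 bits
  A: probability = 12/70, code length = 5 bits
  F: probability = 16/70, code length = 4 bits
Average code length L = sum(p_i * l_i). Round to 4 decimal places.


Weighted contributions p_i * l_i:
  E: (2/70) * 5 = 10/70
  D: (7/70) * 5 = 35/70
  C: (20/70) * 2 = 40/70
  H: (13/70) * 5 = 65/70
  A: (12/70) * 5 = 60/70
  F: (16/70) * 4 = 64/70
Sum = (10 + 35 + 40 + 65 + 60 + 64)/70 = 274/70

L = 274/70 = 3.9143 bits/symbol


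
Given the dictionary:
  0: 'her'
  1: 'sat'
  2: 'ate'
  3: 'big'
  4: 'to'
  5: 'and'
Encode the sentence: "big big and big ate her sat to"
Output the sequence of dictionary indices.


Look up each word in the dictionary:
  'big' -> 3
  'big' -> 3
  'and' -> 5
  'big' -> 3
  'ate' -> 2
  'her' -> 0
  'sat' -> 1
  'to' -> 4

Encoded: [3, 3, 5, 3, 2, 0, 1, 4]


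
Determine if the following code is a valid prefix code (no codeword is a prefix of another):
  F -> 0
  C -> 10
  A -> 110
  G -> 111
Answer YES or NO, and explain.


Checking each pair (does one codeword prefix another?):
  F='0' vs C='10': no prefix
  F='0' vs A='110': no prefix
  F='0' vs G='111': no prefix
  C='10' vs F='0': no prefix
  C='10' vs A='110': no prefix
  C='10' vs G='111': no prefix
  A='110' vs F='0': no prefix
  A='110' vs C='10': no prefix
  A='110' vs G='111': no prefix
  G='111' vs F='0': no prefix
  G='111' vs C='10': no prefix
  G='111' vs A='110': no prefix
No violation found over all pairs.

YES -- this is a valid prefix code. No codeword is a prefix of any other codeword.


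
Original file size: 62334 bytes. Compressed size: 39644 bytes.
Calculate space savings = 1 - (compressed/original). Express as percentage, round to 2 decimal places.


ratio = compressed/original = 39644/62334 = 0.635993
savings = 1 - ratio = 1 - 0.635993 = 0.364007
as a percentage: 0.364007 * 100 = 36.4%

Space savings = 1 - 39644/62334 = 36.4%


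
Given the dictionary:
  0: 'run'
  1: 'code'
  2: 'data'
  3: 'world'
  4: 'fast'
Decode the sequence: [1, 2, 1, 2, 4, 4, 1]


Look up each index in the dictionary:
  1 -> 'code'
  2 -> 'data'
  1 -> 'code'
  2 -> 'data'
  4 -> 'fast'
  4 -> 'fast'
  1 -> 'code'

Decoded: "code data code data fast fast code"


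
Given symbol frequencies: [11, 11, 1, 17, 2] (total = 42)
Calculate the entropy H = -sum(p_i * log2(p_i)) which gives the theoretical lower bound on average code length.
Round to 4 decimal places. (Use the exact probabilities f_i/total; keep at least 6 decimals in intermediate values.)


Per-symbol terms -p_i * log2(p_i) with p_i = f_i/42:
  p = 11/42 = 0.261905: log2(p) = -1.932886, -p*log2(p) = 0.506232
  p = 11/42 = 0.261905: log2(p) = -1.932886, -p*log2(p) = 0.506232
  p = 1/42 = 0.023810: log2(p) = -5.392317, -p*log2(p) = 0.128389
  p = 17/42 = 0.404762: log2(p) = -1.304855, -p*log2(p) = 0.528155
  p = 2/42 = 0.047619: log2(p) = -4.392317, -p*log2(p) = 0.209158
H = 0.506232 + 0.506232 + 0.128389 + 0.528155 + 0.209158 = 1.878166

H = 1.8782 bits/symbol


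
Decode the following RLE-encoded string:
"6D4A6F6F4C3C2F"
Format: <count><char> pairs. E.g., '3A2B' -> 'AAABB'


Expanding each <count><char> pair:
  6D -> 'DDDDDD'
  4A -> 'AAAA'
  6F -> 'FFFFFF'
  6F -> 'FFFFFF'
  4C -> 'CCCC'
  3C -> 'CCC'
  2F -> 'FF'

Decoded = DDDDDDAAAAFFFFFFFFFFFFCCCCCCCFF


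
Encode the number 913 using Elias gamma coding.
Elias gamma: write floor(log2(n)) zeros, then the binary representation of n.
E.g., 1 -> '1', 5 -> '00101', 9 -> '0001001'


num_bits = floor(log2(913)) + 1 = 10
leading_zeros = num_bits - 1 = 9
binary(913) = 1110010001

Elias gamma(913) = '000000000' + '1110010001' = 0000000001110010001 (19 bits)


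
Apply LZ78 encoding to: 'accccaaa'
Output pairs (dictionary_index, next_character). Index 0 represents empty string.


LZ78 encoding steps:
Dictionary: {0: ''}
Step 1: w='' (idx 0), next='a' -> output (0, 'a'), add 'a' as idx 1
Step 2: w='' (idx 0), next='c' -> output (0, 'c'), add 'c' as idx 2
Step 3: w='c' (idx 2), next='c' -> output (2, 'c'), add 'cc' as idx 3
Step 4: w='c' (idx 2), next='a' -> output (2, 'a'), add 'ca' as idx 4
Step 5: w='a' (idx 1), next='a' -> output (1, 'a'), add 'aa' as idx 5


Encoded: [(0, 'a'), (0, 'c'), (2, 'c'), (2, 'a'), (1, 'a')]


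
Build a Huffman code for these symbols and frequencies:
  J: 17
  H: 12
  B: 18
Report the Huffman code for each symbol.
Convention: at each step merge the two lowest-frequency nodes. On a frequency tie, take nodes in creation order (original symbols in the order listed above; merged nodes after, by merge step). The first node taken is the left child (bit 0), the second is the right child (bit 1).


Huffman tree construction:
Step 1: Merge H(12) + J(17) = 29
Step 2: Merge B(18) + (H+J)(29) = 47
Read each symbol's code off the tree from the root (left child = 0, right child = 1).

Codes:
  J: 11 (length 2)
  H: 10 (length 2)
  B: 0 (length 1)
Average code length: 76/47 = 1.6170 bits/symbol


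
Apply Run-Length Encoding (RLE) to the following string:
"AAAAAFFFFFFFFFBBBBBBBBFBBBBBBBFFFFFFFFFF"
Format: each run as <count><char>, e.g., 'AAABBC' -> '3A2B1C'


Scanning runs left to right:
  i=0: run of 'A' x 5 -> '5A'
  i=5: run of 'F' x 9 -> '9F'
  i=14: run of 'B' x 8 -> '8B'
  i=22: run of 'F' x 1 -> '1F'
  i=23: run of 'B' x 7 -> '7B'
  i=30: run of 'F' x 10 -> '10F'

RLE = 5A9F8B1F7B10F


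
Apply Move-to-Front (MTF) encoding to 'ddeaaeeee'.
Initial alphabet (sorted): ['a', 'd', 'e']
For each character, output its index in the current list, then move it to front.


MTF encoding:
'd': index 1 in ['a', 'd', 'e'] -> ['d', 'a', 'e']
'd': index 0 in ['d', 'a', 'e'] -> ['d', 'a', 'e']
'e': index 2 in ['d', 'a', 'e'] -> ['e', 'd', 'a']
'a': index 2 in ['e', 'd', 'a'] -> ['a', 'e', 'd']
'a': index 0 in ['a', 'e', 'd'] -> ['a', 'e', 'd']
'e': index 1 in ['a', 'e', 'd'] -> ['e', 'a', 'd']
'e': index 0 in ['e', 'a', 'd'] -> ['e', 'a', 'd']
'e': index 0 in ['e', 'a', 'd'] -> ['e', 'a', 'd']
'e': index 0 in ['e', 'a', 'd'] -> ['e', 'a', 'd']


Output: [1, 0, 2, 2, 0, 1, 0, 0, 0]


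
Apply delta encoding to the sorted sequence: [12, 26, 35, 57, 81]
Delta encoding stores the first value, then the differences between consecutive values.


First value: 12
Deltas:
  26 - 12 = 14
  35 - 26 = 9
  57 - 35 = 22
  81 - 57 = 24


Delta encoded: [12, 14, 9, 22, 24]


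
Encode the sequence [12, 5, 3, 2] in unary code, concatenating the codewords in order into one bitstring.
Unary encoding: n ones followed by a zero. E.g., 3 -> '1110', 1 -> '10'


Encode each number as n ones followed by a terminating 0:
  12 -> 1111111111110 (13 bits)
  5 -> 111110 (6 bits)
  3 -> 1110 (4 bits)
  2 -> 110 (3 bits)
Total length = 13 + 6 + 4 + 3 = 26 bits.

Unary([12, 5, 3, 2]) = 11111111111101111101110110 (26 bits)


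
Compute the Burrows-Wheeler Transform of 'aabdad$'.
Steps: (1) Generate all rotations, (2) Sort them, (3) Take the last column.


Rotations (sorted):
  0: $aabdad -> last char: d
  1: aabdad$ -> last char: $
  2: abdad$a -> last char: a
  3: ad$aabd -> last char: d
  4: bdad$aa -> last char: a
  5: d$aabda -> last char: a
  6: dad$aab -> last char: b


BWT = d$adaab


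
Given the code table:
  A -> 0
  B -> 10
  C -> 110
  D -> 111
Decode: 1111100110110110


Decoding:
111 -> D
110 -> C
0 -> A
110 -> C
110 -> C
110 -> C


Result: DCACCC


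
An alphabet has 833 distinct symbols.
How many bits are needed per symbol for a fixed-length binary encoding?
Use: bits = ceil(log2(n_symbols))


log2(833) = 9.7022
Bracket: 2^9 = 512 < 833 <= 2^10 = 1024
So ceil(log2(833)) = 10

bits = ceil(log2(833)) = ceil(9.7022) = 10 bits


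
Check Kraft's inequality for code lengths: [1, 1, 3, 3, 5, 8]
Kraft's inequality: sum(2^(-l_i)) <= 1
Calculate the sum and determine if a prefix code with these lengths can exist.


Sum = 2^(-1) + 2^(-1) + 2^(-3) + 2^(-3) + 2^(-5) + 2^(-8)
    = 0.5 + 0.5 + 0.125 + 0.125 + 0.03125 + 0.00390625
    = 329/256 = 1.28515625
Since 1.28515625 > 1, Kraft's inequality is NOT satisfied.
A prefix code with these lengths CANNOT exist.

Kraft sum = 1.28515625. Not satisfied.


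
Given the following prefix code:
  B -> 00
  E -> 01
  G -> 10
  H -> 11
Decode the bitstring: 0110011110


Decoding step by step:
Bits 01 -> E
Bits 10 -> G
Bits 01 -> E
Bits 11 -> H
Bits 10 -> G


Decoded message: EGEHG


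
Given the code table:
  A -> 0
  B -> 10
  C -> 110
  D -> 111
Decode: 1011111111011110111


Decoding:
10 -> B
111 -> D
111 -> D
110 -> C
111 -> D
10 -> B
111 -> D


Result: BDDCDBD


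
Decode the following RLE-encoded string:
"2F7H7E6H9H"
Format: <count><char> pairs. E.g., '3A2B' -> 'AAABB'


Expanding each <count><char> pair:
  2F -> 'FF'
  7H -> 'HHHHHHH'
  7E -> 'EEEEEEE'
  6H -> 'HHHHHH'
  9H -> 'HHHHHHHHH'

Decoded = FFHHHHHHHEEEEEEEHHHHHHHHHHHHHHH


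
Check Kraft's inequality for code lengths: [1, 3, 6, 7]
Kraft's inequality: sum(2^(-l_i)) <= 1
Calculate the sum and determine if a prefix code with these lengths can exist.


Sum = 2^(-1) + 2^(-3) + 2^(-6) + 2^(-7)
    = 0.5 + 0.125 + 0.015625 + 0.0078125
    = 83/128 = 0.6484375
Since 0.6484375 <= 1, Kraft's inequality IS satisfied.
A prefix code with these lengths CAN exist.

Kraft sum = 0.6484375. Satisfied.
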